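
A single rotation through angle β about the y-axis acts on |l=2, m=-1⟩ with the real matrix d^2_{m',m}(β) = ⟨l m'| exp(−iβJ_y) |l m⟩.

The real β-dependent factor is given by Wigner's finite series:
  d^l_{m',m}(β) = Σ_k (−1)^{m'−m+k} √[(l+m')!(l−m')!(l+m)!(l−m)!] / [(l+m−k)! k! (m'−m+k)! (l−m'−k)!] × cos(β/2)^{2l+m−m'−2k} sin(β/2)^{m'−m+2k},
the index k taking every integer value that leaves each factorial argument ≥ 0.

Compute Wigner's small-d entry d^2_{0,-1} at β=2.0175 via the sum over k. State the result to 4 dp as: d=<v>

d=0.4772

d^2_{0,-1}(β=2.0175) via Wigner's sum:
c=cos(2.0175/2)=0.532919, s=sin(2.0175/2)=0.846166; N=√[2·2·1·6]=4.898979
The bounds max(0,m−m')=0 and min(l+m,l−m')=1 give 2 terms
  k=0: (−1)^1·4.8990/(2)·0.5329^3·0.8462^1 = -0.313700
  k=1: (−1)^2·4.8990/(2)·0.5329^1·0.8462^3 = +0.790868
d^2_{0,-1}(2.0175) = -0.313700 +0.790868 = +0.477168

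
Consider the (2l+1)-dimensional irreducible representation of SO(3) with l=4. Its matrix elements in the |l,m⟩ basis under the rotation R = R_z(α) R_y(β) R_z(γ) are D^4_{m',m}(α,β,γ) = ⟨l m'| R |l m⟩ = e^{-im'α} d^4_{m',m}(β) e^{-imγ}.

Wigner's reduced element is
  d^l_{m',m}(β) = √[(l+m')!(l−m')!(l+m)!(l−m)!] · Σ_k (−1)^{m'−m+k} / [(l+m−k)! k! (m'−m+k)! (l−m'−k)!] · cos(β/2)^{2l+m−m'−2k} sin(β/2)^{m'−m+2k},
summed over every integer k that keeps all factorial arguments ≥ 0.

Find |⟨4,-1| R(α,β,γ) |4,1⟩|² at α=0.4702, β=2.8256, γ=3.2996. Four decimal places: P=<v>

P=0.3335

First d^4_{-1,1}(β=2.8256), then the phase factors e^{-i(-1)α} and e^{-i(1)γ}:
c=cos(2.8256/2)=0.157340, s=sin(2.8256/2)=0.987545; N=√[6·120·120·6]=720.000000
k∈{2,3,4,5} keeps every argument non-negative
  k=2: (−1)^0·720.0000/(72)·0.1573^6·0.9875^2 = +0.000148
  k=3: (−1)^1·720.0000/(24)·0.1573^4·0.9875^4 = -0.017486
  k=4: (−1)^2·720.0000/(48)·0.1573^2·0.9875^6 = +0.344436
  k=5: (−1)^3·720.0000/(720)·0.1573^0·0.9875^8 = -0.904594
d^4_{-1,1}(2.8256) = +0.000148 -0.017486 +0.344436 -0.904594 = -0.577496
|D^4_{-1,1}|² = |d^4_{-1,1}(β)|² = (-0.577496)² = 0.333502 (the z-rotation phases have unit modulus)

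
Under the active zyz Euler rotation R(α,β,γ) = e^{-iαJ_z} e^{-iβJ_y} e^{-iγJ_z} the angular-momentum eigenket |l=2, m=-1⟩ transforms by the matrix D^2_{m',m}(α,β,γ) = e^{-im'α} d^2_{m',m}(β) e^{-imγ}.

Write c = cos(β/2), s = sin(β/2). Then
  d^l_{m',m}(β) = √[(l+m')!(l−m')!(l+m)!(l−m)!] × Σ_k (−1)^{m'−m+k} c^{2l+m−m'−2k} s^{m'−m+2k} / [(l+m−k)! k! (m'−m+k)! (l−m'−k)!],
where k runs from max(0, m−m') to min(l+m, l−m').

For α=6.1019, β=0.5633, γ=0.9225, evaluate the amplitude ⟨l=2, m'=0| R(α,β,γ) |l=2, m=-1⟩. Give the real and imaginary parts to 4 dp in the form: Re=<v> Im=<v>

Re=-0.3339 Im=-0.4408

D^2_{0,-1}(6.1019,0.5633,0.9225) = e^{-i·0·6.1019}·d^2_{0,-1}(0.5633)·e^{-i·-1·0.9225}. Compute d first:
c=cos(0.5633/2)=0.960598, s=sin(0.5633/2)=0.277941; N=√[2·2·1·6]=4.898979
k: max(0,(-1)−(0))=0 … min(2+(-1),2−(0))=1
  k=0: (−1)^1·4.8990/(2)·0.9606^3·0.2779^1 = -0.603467
  k=1: (−1)^2·4.8990/(2)·0.9606^1·0.2779^3 = +0.050521
d^2_{0,-1}(0.5633) = -0.603467 +0.050521 = -0.552946
Attach z-rotation phases: D = e^{-i(0)(6.1019)}·(-0.552946)·e^{-i(-1)(0.9225)} = -0.333885-0.440760i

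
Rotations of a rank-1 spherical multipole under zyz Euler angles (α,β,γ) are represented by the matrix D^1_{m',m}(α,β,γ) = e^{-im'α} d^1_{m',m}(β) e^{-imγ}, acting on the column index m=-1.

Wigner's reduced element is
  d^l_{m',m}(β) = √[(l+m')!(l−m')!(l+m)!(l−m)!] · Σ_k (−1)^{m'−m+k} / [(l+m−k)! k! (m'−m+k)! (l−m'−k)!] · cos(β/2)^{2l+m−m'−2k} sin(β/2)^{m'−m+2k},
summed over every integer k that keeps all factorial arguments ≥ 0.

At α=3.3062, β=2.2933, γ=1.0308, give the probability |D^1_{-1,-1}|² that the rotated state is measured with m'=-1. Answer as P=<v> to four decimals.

P=0.0287

Split into d^1_{-1,-1}(β=2.2933) × two z-phases.
c=cos(2.2933/2)=0.411543, s=sin(2.2933/2)=0.911390; N=√[1·2·1·2]=2.000000
The bounds max(0,m−m')=0 and min(l+m,l−m')=0 give 1 term
  k=0: (−1)^0·2.0000/(2)·0.4115^2·0.9114^0 = +0.169368
d^1_{-1,-1}(2.2933) = +0.169368
|D^1_{-1,-1}|² = |d^1_{-1,-1}(β)|² = (+0.169368)² = 0.028685 (the z-rotation phases have unit modulus)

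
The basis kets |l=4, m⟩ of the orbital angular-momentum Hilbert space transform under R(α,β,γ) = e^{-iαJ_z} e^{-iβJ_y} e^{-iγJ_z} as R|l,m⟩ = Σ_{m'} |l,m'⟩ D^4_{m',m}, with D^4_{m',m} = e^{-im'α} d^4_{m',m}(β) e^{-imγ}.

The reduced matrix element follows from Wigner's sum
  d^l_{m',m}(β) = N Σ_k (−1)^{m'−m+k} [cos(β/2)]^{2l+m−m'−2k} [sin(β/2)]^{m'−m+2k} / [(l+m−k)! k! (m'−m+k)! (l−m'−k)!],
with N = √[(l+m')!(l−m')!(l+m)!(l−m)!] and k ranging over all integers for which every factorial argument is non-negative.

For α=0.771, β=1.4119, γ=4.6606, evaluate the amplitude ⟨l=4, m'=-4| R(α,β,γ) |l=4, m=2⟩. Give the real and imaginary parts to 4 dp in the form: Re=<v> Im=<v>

Split into d^4_{-4,2}(β=1.4119) × two z-phases.
Half-angle: c=0.760996, s=0.648757. N=√(1·40320·720·2)=7619.763776
Admissible k: 6..6 (factorial args all ≥0)
  k=6: (−1)^0·7619.7638/(1440)·0.7610^2·0.6488^6 = +0.228474
d^4_{-4,2}(1.4119) = +0.228474
Phases: e^{-i·(-4)·0.771}=-0.998342+0.057561i, e^{-i·(2)·4.6606}=-0.994641-0.103393i ⇒ D=+0.228232+0.010503i

Re=0.2282 Im=0.0105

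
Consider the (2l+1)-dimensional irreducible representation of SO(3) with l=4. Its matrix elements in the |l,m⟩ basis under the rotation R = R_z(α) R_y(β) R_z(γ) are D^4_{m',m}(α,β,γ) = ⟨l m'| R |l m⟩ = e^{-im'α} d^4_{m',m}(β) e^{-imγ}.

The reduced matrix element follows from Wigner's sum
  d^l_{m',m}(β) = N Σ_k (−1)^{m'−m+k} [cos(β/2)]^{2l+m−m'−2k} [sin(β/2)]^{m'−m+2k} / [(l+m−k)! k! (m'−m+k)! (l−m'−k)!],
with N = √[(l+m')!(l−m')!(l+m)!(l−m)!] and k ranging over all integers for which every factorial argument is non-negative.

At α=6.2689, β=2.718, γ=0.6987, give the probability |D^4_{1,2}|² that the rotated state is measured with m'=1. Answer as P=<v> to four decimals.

D^4_{1,2}(6.2689,2.718,0.6987) = e^{-i·1·6.2689}·d^4_{1,2}(2.718)·e^{-i·2·0.6987}. Compute d first:
Half-angle: c=0.210216, s=0.977655. N=√(120·6·720·2)=1018.233765
k∈{1,2,3} keeps every argument non-negative
  k=1: (−1)^0·1018.2338/(240)·0.2102^7·0.9777^1 = +0.000075
  k=2: (−1)^1·1018.2338/(48)·0.2102^5·0.9777^3 = -0.008138
  k=3: (−1)^2·1018.2338/(72)·0.2102^3·0.9777^5 = +0.117339
d^4_{1,2}(2.718) = +0.000075 -0.008138 +0.117339 = +0.109277
|D^4_{1,2}|² = |d^4_{1,2}(β)|² = (+0.109277)² = 0.011941 (the z-rotation phases have unit modulus)

P=0.0119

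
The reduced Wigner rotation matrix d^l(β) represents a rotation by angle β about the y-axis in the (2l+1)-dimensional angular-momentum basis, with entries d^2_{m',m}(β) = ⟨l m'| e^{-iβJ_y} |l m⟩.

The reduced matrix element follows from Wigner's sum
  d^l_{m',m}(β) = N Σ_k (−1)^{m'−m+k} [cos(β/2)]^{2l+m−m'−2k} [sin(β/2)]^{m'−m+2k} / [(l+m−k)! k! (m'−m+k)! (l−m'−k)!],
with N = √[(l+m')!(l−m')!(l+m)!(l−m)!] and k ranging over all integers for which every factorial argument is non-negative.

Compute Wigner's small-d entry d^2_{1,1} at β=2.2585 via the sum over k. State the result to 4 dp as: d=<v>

d^2_{1,1}(β=2.2585) via Wigner's sum:
c=cos(2.2585/2)=0.427338, s=sin(2.2585/2)=0.904092; N=√[6·1·6·1]=6.000000
The bounds max(0,m−m')=0 and min(l+m,l−m')=1 give 2 terms
  k=0: (−1)^0·6.0000/(6)·0.4273^4·0.9041^0 = +0.033349
  k=1: (−1)^1·6.0000/(2)·0.4273^2·0.9041^2 = -0.447806
d^2_{1,1}(2.2585) = +0.033349 -0.447806 = -0.414456

d=-0.4145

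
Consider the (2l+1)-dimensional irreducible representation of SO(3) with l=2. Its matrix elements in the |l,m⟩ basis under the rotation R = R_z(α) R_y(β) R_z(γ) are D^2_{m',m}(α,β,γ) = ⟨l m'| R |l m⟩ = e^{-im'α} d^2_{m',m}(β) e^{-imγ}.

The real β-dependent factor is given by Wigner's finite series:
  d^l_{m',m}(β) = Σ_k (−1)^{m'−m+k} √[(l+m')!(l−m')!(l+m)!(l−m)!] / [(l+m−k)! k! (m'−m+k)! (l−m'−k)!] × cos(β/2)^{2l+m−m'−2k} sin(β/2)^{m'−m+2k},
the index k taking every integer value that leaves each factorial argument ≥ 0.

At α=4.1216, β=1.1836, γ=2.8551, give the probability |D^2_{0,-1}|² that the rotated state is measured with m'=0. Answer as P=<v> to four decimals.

First d^2_{0,-1}(β=1.1836), then the phase factors e^{-i(0)α} and e^{-i(-1)γ}:
With c≡cos(β/2)=0.829938 and s≡sin(β/2)=0.557856, N=[2·2·1·6]^{1/2}=4.898979
The bounds max(0,m−m')=0 and min(l+m,l−m')=1 give 2 terms
  k=0: (−1)^1·4.8990/(2)·0.8299^3·0.5579^1 = -0.781150
  k=1: (−1)^2·4.8990/(2)·0.8299^1·0.5579^3 = +0.352929
d^2_{0,-1}(1.1836) = -0.781150 +0.352929 = -0.428221
|D^2_{0,-1}|² = |d^2_{0,-1}(β)|² = (-0.428221)² = 0.183373 (the z-rotation phases have unit modulus)

P=0.1834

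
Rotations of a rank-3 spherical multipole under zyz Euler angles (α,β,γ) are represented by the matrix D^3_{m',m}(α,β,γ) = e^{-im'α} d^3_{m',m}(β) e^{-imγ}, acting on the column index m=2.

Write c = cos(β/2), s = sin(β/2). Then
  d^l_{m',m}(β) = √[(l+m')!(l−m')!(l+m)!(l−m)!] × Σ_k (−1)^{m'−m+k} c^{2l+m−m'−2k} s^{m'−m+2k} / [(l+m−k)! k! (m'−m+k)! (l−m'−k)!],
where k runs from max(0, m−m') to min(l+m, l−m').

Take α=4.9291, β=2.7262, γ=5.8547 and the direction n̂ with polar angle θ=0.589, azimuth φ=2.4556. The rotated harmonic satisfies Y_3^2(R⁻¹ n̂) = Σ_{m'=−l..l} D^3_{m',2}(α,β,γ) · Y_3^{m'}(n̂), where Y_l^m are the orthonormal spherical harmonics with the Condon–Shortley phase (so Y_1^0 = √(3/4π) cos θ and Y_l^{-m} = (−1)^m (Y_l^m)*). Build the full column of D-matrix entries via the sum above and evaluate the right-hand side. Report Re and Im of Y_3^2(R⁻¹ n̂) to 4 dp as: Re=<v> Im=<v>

Re=0.0401 Im=0.1102

Need the full column D^3_{m',2} for m'=−3..3 at α=4.9291, β=2.7262, γ=5.8547.
cos(β/2)=0.206206, sin(β/2)=0.978509
d^3_{-3,2}: single k=5 term ⇒ +0.453107;  D = -0.452188+0.028840i
d^3_{-2,2}: k∈[4..5] ⇒ +0.194909 -0.877784 = -0.682875;  D = +0.188981+0.656204i
d^3_{-1,2}: k∈[3..4] ⇒ +0.051955 -0.584958 = -0.533003;  D = -0.468490+0.254185i
d^3_{0,2}: k∈[2..3] ⇒ +0.009482 -0.213512 = -0.204030;  D = -0.133585-0.154219i
d^3_{1,2}: k∈[1..2] ⇒ +0.001154 -0.051955 = -0.050802;  D = +0.030349-0.040740i
d^3_{2,2}: k∈[0..1] ⇒ +0.000077 -0.008656 = -0.008579;  D = +0.007821+0.003526i
d^3_{3,2}: single k=0 term ⇒ -0.000894;  D = -0.000184+0.000875i
Y_3^{m'}(θ=0.589,φ=2.4556) and Σ D·Y over m':
  (-0.4522+0.0288i)·(+0.0335-0.0632i)  (+0.1890+0.6562i)·(+0.0518+0.2571i)  (-0.4685+0.2542i)·(-0.3413-0.2794i)  (-0.1336-0.1542i)·(+0.1418+0.0000i)  (+0.0303-0.0407i)·(+0.3413-0.2794i)  (+0.0078+0.0035i)·(+0.0518-0.2571i)  (-0.0002+0.0009i)·(-0.0335-0.0632i)
Y_3^2(R⁻¹ n̂) = +0.040107+0.110168i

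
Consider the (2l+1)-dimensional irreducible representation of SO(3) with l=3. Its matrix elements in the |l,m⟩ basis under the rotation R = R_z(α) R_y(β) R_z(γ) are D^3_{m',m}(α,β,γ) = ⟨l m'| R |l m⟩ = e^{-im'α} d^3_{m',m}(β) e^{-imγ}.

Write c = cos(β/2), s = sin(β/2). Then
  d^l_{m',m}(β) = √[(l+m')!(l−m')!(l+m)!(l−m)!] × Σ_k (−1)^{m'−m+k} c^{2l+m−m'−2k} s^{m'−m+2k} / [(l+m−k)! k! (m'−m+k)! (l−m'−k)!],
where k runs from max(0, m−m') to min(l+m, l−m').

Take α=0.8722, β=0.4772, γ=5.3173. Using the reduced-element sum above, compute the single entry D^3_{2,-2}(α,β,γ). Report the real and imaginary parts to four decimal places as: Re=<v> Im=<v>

Re=-0.0125 Im=0.0074

First d^3_{2,-2}(β=0.4772), then the phase factors e^{-i(2)α} and e^{-i(-2)γ}:
c=cos(0.4772/2)=0.971670, s=sin(0.4772/2)=0.236343; N=√[120·1·1·120]=120.000000
k: max(0,(-2)−(2))=0 … min(3+(-2),3−(2))=1
  k=0: (−1)^4·120.0000/(24)·0.9717^2·0.2363^4 = +0.014729
  k=1: (−1)^5·120.0000/(120)·0.9717^0·0.2363^6 = -0.000174
d^3_{2,-2}(0.4772) = +0.014729 -0.000174 = +0.014555
D = (-0.172733-0.984969i)·(+0.014555)·(-0.353186-0.935553i) = -0.012524+0.007415i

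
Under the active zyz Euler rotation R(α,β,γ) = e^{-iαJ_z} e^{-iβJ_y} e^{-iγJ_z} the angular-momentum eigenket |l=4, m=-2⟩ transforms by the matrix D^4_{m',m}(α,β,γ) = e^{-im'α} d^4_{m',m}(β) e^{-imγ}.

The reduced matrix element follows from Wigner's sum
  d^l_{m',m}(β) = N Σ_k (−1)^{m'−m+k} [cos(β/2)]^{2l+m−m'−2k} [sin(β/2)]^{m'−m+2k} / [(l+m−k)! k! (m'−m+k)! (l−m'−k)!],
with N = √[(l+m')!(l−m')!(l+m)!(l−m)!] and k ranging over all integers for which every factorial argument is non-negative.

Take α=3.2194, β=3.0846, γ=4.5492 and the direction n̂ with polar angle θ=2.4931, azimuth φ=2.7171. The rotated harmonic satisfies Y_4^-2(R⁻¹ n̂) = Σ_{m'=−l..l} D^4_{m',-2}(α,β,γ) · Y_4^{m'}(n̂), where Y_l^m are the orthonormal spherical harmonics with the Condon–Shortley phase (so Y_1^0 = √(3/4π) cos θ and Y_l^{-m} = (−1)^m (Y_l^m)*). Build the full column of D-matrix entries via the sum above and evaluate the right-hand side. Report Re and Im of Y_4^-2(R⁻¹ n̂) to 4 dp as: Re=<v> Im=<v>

Need the full column D^4_{m',-2} for m'=−4..4 at α=3.2194, β=3.0846, γ=4.5492.
cos(β/2)=0.028492, sin(β/2)=0.999594
d^4_{-4,-2}: single k=2 term ⇒ +0.000000;  D = -0.000000+0.000000i
d^4_{-3,-2}: k∈[1..2] ⇒ +0.000000 -0.000000 = -0.000000;  D = -0.000000+0.000000i
d^4_{-2,-2}: k∈[0..2] ⇒ +0.000000 -0.000000 +0.000010 = +0.000010;  D = -0.000010+0.000002i
d^4_{-1,-2}: k∈[0..2] ⇒ -0.000000 +0.000000 -0.000326 = -0.000326;  D = -0.000316+0.000080i
d^4_{0,-2}: k∈[0..2] ⇒ +0.000000 -0.000017 +0.007683 = +0.007666;  D = -0.007262+0.002458i
d^4_{1,-2}: k∈[0..2] ⇒ -0.000000 +0.000490 -0.120540 = -0.120051;  D = -0.110377+0.047212i
d^4_{2,-2}: k∈[0..2] ⇒ +0.000010 -0.009718 +0.996757 = +0.987048;  D = -0.874597+0.457542i
d^4_{3,-2}: k∈[0..1] ⇒ -0.000259 +0.106306 = +0.106047;  D = +0.089860-0.056313i
d^4_{4,-2}: single k=0 term ⇒ +0.004285;  D = -0.003443+0.002551i
Y_4^{m'}(θ=2.4931,φ=2.7171) and Σ D·Y over m':
  (-0.0000+0.0000i)·(-0.0075+0.0584i)  (-0.0000+0.0000i)·(+0.0644+0.2102i)  (-0.0000+0.0000i)·(+0.2779+0.3157i)  (-0.0003+0.0001i)·(+0.3002+0.1357i)  (-0.0073+0.0025i)·(-0.2046+0.0000i)  (-0.1104+0.0472i)·(-0.3002+0.1357i)  (-0.8746+0.4575i)·(+0.2779-0.3157i)  (+0.0899-0.0563i)·(-0.0644+0.2102i)  (-0.0034+0.0026i)·(-0.0075-0.0584i)
Y_4^-2(R⁻¹ n̂) = -0.064279+0.396273i

Re=-0.0643 Im=0.3963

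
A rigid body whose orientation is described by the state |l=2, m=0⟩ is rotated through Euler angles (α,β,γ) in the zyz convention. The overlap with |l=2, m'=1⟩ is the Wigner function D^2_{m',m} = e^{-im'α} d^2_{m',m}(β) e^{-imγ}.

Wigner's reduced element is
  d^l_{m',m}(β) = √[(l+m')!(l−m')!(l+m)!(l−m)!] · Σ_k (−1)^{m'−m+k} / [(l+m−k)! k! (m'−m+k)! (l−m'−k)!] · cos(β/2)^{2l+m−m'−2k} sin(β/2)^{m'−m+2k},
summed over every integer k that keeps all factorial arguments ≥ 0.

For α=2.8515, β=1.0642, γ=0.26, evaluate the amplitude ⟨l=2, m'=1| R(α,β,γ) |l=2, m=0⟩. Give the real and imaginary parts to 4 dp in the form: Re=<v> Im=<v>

Re=0.4979 Im=0.1486

Split into d^2_{1,0}(β=1.0642) × two z-phases.
Half-angle: c=0.861744, s=0.507344. N=√(6·1·2·2)=4.898979
The bounds max(0,m−m')=0 and min(l+m,l−m')=1 give 2 terms
  k=0: (−1)^1·4.8990/(2)·0.8617^3·0.5073^1 = -0.795266
  k=1: (−1)^2·4.8990/(2)·0.8617^1·0.5073^3 = +0.275652
d^2_{1,0}(1.0642) = -0.795266 +0.275652 = -0.519614
D = (-0.958217-0.286041i)·(-0.519614)·(+1.000000+0.000000i) = +0.497903+0.148631i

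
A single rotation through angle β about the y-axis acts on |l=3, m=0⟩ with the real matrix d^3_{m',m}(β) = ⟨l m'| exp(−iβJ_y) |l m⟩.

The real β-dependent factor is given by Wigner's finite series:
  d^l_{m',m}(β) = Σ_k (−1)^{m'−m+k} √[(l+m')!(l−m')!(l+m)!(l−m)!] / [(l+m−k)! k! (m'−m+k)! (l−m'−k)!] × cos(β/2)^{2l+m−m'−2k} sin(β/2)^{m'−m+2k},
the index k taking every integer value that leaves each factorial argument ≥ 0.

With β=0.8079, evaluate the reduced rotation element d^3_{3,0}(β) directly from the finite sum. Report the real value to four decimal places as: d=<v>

d^3_{3,0}(β=0.8079) via Wigner's sum:
Half-angle: c=0.919516, s=0.393053. N=√(720·1·6·6)=160.996894
Admissible k: 0..0 (factorial args all ≥0)
  k=0: (−1)^3·160.9969/(36)·0.9195^3·0.3931^3 = -0.211129
d^3_{3,0}(0.8079) = -0.211129

d=-0.2111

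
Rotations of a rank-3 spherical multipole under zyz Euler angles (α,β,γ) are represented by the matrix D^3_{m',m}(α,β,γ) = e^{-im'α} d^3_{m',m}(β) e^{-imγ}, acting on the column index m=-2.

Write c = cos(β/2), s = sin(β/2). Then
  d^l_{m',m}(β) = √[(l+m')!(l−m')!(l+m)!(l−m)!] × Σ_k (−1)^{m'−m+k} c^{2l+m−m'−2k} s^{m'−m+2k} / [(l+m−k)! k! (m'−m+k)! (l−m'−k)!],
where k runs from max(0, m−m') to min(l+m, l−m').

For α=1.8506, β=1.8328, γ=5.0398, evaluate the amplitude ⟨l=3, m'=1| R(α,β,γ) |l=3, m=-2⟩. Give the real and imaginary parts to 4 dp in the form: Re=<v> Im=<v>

Re=0.0393 Im=-0.0997

D^3_{1,-2}(1.8506,1.8328,5.0398) = e^{-i·1·1.8506}·d^3_{1,-2}(1.8328)·e^{-i·-2·5.0398}. Compute d first:
With c≡cos(β/2)=0.608680 and s≡sin(β/2)=0.793416, N=[24·2·1·120]^{1/2}=75.894664
k∈{0,1} keeps every argument non-negative
  k=0: (−1)^3·75.8947/(12)·0.6087^3·0.7934^3 = -0.712361
  k=1: (−1)^4·75.8947/(24)·0.6087^1·0.7934^5 = +0.605191
d^3_{1,-2}(1.8328) = -0.712361 +0.605191 = -0.107169
Phases: e^{-i·(1)·1.8506}=-0.276167-0.961110i, e^{-i·(-2)·5.0398}=-0.793156-0.609018i ⇒ D=+0.039255-0.099721i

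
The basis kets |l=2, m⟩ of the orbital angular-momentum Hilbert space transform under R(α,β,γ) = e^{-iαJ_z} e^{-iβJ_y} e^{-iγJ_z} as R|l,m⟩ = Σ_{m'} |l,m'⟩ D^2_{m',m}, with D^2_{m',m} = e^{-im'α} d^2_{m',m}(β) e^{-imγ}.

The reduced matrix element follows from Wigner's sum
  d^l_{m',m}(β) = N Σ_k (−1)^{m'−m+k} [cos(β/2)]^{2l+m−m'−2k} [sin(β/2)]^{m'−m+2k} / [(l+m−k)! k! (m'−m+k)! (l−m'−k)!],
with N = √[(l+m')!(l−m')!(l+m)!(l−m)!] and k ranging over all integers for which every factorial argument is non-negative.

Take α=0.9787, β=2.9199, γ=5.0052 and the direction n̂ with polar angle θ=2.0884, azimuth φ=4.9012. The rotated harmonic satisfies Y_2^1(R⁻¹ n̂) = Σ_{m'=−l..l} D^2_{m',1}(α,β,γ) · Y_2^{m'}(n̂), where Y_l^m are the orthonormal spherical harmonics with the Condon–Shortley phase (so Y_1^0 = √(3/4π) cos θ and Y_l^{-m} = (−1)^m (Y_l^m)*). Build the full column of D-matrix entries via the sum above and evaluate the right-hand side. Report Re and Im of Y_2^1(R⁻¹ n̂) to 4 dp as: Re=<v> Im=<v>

Need the full column D^2_{m',1} for m'=−2..2 at α=0.9787, β=2.9199, γ=5.0052.
cos(β/2)=0.110619, sin(β/2)=0.993863
d^2_{-2,1}: single k=3 term ⇒ +0.217191;  D = -0.216236-0.020341i
d^2_{-1,1}: k∈[2..3] ⇒ +0.036261 -0.975676 = -0.939416;  D = +0.594989-0.726973i
d^2_{0,1}: k∈[1..2] ⇒ +0.003295 -0.266003 = -0.262708;  D = -0.075829-0.251526i
d^2_{1,1}: k∈[0..1] ⇒ +0.000150 -0.036261 = -0.036111;  D = -0.034506-0.010647i
d^2_{2,1}: single k=0 term ⇒ -0.002691;  D = -0.002093+0.001691i
Y_2^{m'}(θ=2.0884,φ=4.9012) and Σ D·Y over m':
  (-0.2162-0.0203i)·(-0.2712+0.1076i)  (+0.5950-0.7270i)·(-0.0623-0.3263i)  (-0.0758-0.2515i)·(-0.0837+0.0000i)  (-0.0345-0.0106i)·(+0.0623-0.3263i)  (-0.0021+0.0017i)·(-0.2712-0.1076i)
Y_2^1(R⁻¹ n̂) = -0.211998-0.135125i

Re=-0.2120 Im=-0.1351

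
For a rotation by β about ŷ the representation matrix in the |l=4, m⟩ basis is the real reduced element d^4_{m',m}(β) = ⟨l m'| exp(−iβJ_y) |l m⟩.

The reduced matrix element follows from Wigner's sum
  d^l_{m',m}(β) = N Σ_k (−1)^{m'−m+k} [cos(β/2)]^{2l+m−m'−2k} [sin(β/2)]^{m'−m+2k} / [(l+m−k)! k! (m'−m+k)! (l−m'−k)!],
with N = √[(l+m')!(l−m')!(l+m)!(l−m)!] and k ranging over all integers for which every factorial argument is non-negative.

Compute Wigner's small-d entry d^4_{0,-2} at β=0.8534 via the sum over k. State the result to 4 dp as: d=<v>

d=0.4546

d^4_{0,-2}(β=0.8534) via Wigner's sum:
Half-angle: c=0.910336, s=0.413869. N=√(24·24·2·720)=910.735966
The bounds max(0,m−m')=0 and min(l+m,l−m')=2 give 3 terms
  k=0: (−1)^2·910.7360/(96)·0.9103^6·0.4139^2 = +0.924823
  k=1: (−1)^3·910.7360/(36)·0.9103^4·0.4139^4 = -0.509741
  k=2: (−1)^4·910.7360/(96)·0.9103^2·0.4139^6 = +0.039510
d^4_{0,-2}(0.8534) = +0.924823 -0.509741 +0.039510 = +0.454592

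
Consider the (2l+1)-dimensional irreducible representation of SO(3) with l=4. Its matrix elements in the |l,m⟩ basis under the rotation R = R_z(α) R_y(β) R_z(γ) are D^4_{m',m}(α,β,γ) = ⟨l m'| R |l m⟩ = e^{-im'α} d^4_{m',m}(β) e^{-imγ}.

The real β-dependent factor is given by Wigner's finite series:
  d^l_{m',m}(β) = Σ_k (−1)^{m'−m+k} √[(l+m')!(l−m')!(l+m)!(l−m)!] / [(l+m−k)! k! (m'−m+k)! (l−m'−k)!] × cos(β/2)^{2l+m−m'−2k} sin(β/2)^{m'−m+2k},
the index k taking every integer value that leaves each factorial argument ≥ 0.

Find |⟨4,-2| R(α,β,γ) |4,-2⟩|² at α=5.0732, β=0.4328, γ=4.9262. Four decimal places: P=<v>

First d^4_{-2,-2}(β=0.4328), then the phase factors e^{-i(-2)α} and e^{-i(-2)γ}:
With c≡cos(β/2)=0.976677 and s≡sin(β/2)=0.214715, N=[2·720·2·720]^{1/2}=1440.000000
The bounds max(0,m−m')=0 and min(l+m,l−m')=2 give 3 terms
  k=0: (−1)^0·1440.0000/(1440)·0.9767^8·0.2147^0 = +0.827955
  k=1: (−1)^1·1440.0000/(120)·0.9767^6·0.2147^2 = -0.480188
  k=2: (−1)^2·1440.0000/(96)·0.9767^4·0.2147^4 = +0.029010
d^4_{-2,-2}(0.4328) = +0.827955 -0.480188 +0.029010 = +0.376777
|D^4_{-2,-2}|² = |d^4_{-2,-2}(β)|² = (+0.376777)² = 0.141961 (the z-rotation phases have unit modulus)

P=0.1420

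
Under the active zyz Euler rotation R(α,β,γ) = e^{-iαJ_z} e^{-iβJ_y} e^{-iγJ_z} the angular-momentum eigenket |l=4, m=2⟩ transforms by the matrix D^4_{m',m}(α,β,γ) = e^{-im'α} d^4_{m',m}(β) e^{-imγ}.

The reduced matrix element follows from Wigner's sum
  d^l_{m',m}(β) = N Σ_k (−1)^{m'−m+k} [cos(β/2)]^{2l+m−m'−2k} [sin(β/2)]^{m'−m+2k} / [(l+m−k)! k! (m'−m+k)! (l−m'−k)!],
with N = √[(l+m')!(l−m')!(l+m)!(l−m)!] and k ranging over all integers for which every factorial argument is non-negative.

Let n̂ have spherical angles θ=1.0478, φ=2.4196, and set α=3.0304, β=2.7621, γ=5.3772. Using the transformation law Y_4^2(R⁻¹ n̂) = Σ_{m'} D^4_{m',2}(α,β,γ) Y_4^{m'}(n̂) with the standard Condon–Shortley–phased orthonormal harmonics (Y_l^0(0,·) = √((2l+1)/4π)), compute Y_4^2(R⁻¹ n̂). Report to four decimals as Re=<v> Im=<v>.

Need the full column D^4_{m',2} for m'=−4..4 at α=3.0304, β=2.7621, γ=5.3772.
cos(β/2)=0.188610, sin(β/2)=0.982052
d^4_{-4,2}: single k=6 term ⇒ +0.168855;  D = +0.034141+0.165368i
d^4_{-3,2}: k∈[5..6] ⇒ +0.068794 -0.621684 = -0.552890;  D = +0.051016+0.550532i
d^4_{-2,2}: k∈[4..6] ⇒ +0.017656 -0.382928 +0.865120 = +0.499848;  D = -0.009391+0.499760i
d^4_{-1,2}: k∈[3..5] ⇒ +0.003197 -0.130008 +0.704924 = +0.578112;  D = +0.074933-0.573236i
d^4_{0,2}: k∈[2..4] ⇒ +0.000412 -0.029777 +0.302731 = +0.273366;  D = -0.065291+0.265454i
d^4_{1,2}: k∈[1..3] ⇒ +0.000035 -0.004795 +0.086672 = +0.081912;  D = +0.028270-0.076879i
d^4_{2,2}: k∈[0..2] ⇒ +0.000002 -0.000521 +0.017656 = +0.017136;  D = -0.007662+0.015328i
d^4_{3,2}: k∈[0..1] ⇒ -0.000031 +0.002538 = +0.002506;  D = +0.001363-0.002104i
d^4_{4,2}: single k=0 term ⇒ +0.000230;  D = -0.000146+0.000178i
Y_4^{m'}(θ=1.0478,φ=2.4196) and Σ D·Y over m':
  (+0.0341+0.1654i)·(-0.2413+0.0625i)  (+0.0510+0.5505i)·(+0.2279-0.3366i)  (-0.0094+0.4998i)·(+0.0237+0.1859i)  (+0.0749-0.5732i)·(+0.1926+0.1696i)  (-0.0653+0.2655i)·(-0.2439+0.0000i)  (+0.0283-0.0769i)·(-0.1926+0.1696i)  (-0.0077+0.0153i)·(+0.0237-0.1859i)  (+0.0014-0.0021i)·(-0.2279-0.3366i)  (-0.0001+0.0002i)·(-0.2413-0.0625i)
Y_4^2(R⁻¹ n̂) = +0.222107-0.060449i

Re=0.2221 Im=-0.0604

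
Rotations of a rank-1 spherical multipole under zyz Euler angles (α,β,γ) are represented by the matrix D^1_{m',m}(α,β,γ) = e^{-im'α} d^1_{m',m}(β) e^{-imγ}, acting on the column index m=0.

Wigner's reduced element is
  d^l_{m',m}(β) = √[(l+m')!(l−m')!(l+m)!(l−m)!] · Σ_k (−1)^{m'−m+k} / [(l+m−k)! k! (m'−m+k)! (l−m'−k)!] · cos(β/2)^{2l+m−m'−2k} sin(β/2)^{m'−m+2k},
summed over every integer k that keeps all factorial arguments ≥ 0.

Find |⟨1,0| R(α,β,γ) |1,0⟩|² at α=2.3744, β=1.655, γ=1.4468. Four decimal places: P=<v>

First d^1_{0,0}(β=1.655), then the phase factors e^{-i(0)α} and e^{-i(0)γ}:
Half-angle: c=0.676718, s=0.736242. N=√(1·1·1·1)=1.000000
k: max(0,(0)−(0))=0 … min(1+(0),1−(0))=1
  k=0: (−1)^0·1.0000/(1)·0.6767^2·0.7362^0 = +0.457948
  k=1: (−1)^1·1.0000/(1)·0.6767^0·0.7362^2 = -0.542052
d^1_{0,0}(1.655) = +0.457948 -0.542052 = -0.084104
|D^1_{0,0}|² = |d^1_{0,0}(β)|² = (-0.084104)² = 0.007074 (the z-rotation phases have unit modulus)

P=0.0071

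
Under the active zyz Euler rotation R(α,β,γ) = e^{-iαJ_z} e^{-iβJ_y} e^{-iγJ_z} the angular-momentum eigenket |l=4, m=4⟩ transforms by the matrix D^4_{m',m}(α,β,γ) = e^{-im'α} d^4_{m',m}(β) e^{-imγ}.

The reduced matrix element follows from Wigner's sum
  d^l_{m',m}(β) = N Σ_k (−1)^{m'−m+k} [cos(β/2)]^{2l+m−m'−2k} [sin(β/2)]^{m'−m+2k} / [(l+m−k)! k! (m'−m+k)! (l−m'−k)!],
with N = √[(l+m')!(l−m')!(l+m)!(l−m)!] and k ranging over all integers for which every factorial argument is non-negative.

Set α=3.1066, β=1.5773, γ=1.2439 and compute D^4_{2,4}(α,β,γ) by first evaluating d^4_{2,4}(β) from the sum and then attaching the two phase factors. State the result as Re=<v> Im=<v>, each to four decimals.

First d^4_{2,4}(β=1.5773), then the phase factors e^{-i(2)α} and e^{-i(4)γ}:
With c≡cos(β/2)=0.704804 and s≡sin(β/2)=0.709402, N=[720·2·40320·1]^{1/2}=7619.763776
Admissible k: 2..2 (factorial args all ≥0)
  k=2: (−1)^0·7619.7638/(1440)·0.7048^6·0.7094^2 = +0.326417
d^4_{2,4}(1.5773) = +0.326417
Attach z-rotation phases: D = e^{-i(2)(3.1066)}·(+0.326417)·e^{-i(4)(1.2439)} = +0.062680+0.320343i

Re=0.0627 Im=0.3203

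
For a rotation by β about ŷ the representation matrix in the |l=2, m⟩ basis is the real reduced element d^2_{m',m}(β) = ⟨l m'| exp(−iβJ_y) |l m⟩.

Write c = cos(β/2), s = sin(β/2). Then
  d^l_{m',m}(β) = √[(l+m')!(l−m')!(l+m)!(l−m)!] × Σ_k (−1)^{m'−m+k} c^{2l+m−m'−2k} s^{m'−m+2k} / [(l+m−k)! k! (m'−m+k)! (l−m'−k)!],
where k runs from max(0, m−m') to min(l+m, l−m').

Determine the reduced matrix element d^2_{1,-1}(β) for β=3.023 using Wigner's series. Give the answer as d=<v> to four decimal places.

d^2_{1,-1}(β=3.023) via Wigner's sum:
Half-angle: c=0.059262, s=0.998242. N=√(6·1·1·6)=6.000000
k∈{0,1} keeps every argument non-negative
  k=0: (−1)^2·6.0000/(2)·0.0593^2·0.9982^2 = +0.010499
  k=1: (−1)^3·6.0000/(6)·0.0593^0·0.9982^4 = -0.992988
d^2_{1,-1}(3.023) = +0.010499 -0.992988 = -0.982490

d=-0.9825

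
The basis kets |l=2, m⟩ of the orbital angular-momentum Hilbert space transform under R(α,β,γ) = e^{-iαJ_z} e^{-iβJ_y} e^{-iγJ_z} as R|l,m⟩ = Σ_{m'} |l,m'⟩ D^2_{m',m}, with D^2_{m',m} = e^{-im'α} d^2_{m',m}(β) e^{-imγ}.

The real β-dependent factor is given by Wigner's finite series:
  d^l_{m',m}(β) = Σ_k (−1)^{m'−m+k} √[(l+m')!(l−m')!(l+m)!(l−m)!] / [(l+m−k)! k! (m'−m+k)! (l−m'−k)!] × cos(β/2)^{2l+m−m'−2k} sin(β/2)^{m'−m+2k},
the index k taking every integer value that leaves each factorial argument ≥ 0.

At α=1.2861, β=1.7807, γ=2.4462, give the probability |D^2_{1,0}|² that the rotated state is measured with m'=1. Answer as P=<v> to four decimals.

P=0.0623

D^2_{1,0}(1.2861,1.7807,2.4462) = e^{-i·1·1.2861}·d^2_{1,0}(1.7807)·e^{-i·0·2.4462}. Compute d first:
Half-angle: c=0.629140, s=0.777292. N=√(6·1·2·2)=4.898979
k∈{0,1} keeps every argument non-negative
  k=0: (−1)^1·4.8990/(2)·0.6291^3·0.7773^1 = -0.474135
  k=1: (−1)^2·4.8990/(2)·0.6291^1·0.7773^3 = +0.723728
d^2_{1,0}(1.7807) = -0.474135 +0.723728 = +0.249594
|D^2_{1,0}|² = |d^2_{1,0}(β)|² = (+0.249594)² = 0.062297 (the z-rotation phases have unit modulus)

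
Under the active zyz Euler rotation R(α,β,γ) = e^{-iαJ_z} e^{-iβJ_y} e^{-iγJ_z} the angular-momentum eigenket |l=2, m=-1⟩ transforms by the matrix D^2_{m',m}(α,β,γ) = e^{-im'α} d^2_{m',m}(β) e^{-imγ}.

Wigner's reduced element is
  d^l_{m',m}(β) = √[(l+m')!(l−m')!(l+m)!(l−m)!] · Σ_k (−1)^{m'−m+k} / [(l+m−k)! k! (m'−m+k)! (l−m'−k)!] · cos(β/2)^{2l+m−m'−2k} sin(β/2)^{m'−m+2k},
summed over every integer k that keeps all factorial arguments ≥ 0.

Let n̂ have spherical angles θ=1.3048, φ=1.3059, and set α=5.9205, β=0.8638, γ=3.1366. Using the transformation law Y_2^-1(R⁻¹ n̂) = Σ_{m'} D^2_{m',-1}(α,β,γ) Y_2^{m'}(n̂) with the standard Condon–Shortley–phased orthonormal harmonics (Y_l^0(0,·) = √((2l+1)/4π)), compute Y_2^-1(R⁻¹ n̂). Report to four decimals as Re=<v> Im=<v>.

Need the full column D^2_{m',-1} for m'=−2..2 at α=5.9205, β=0.8638, γ=3.1366.
cos(β/2)=0.908172, sin(β/2)=0.418597
d^2_{-2,-1}: single k=1 term ⇒ +0.627091;  D = -0.467140+0.418358i
d^2_{-1,-1}: k∈[0..1] ⇒ +0.680256 -0.433561 = +0.246696;  D = -0.230208+0.088675i
d^2_{0,-1}: k∈[0..1] ⇒ -0.768027 +0.163167 = -0.604860;  D = +0.604852-0.003020i
d^2_{1,-1}: k∈[0..1] ⇒ +0.433561 -0.030703 = +0.402857;  D = -0.377359-0.141046i
d^2_{2,-1}: single k=0 term ⇒ -0.133225;  D = +0.100126+0.087885i
Y_2^{m'}(θ=1.3048,φ=1.3059) and Σ D·Y over m':
  (-0.4671+0.4184i)·(-0.3103-0.1817i)  (-0.2302+0.0887i)·(+0.0513-0.1891i)  (+0.6049-0.0030i)·(-0.2500+0.0000i)  (-0.3774-0.1410i)·(-0.0513-0.1891i)  (+0.1001+0.0879i)·(-0.3103+0.1817i)
Y_2^-1(R⁻¹ n̂) = +0.020358+0.073433i

Re=0.0204 Im=0.0734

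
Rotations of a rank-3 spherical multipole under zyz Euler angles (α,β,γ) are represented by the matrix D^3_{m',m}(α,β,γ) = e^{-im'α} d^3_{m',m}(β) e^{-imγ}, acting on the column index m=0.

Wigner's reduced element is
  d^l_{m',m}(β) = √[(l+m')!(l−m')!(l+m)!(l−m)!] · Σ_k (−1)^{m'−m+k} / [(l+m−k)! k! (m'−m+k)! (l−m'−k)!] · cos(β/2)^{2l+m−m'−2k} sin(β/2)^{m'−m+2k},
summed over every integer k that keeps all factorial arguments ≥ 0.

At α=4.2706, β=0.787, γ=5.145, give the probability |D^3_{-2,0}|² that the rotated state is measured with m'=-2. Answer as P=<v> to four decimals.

P=0.2351

Split into d^3_{-2,0}(β=0.787) × two z-phases.
With c≡cos(β/2)=0.923573 and s≡sin(β/2)=0.383423, N=[1·120·6·6]^{1/2}=65.726707
k∈{2,3} keeps every argument non-negative
  k=2: (−1)^0·65.7267/(12)·0.9236^4·0.3834^2 = +0.585871
  k=3: (−1)^1·65.7267/(12)·0.9236^2·0.3834^4 = -0.100976
d^3_{-2,0}(0.787) = +0.585871 -0.100976 = +0.484895
|D^3_{-2,0}|² = |d^3_{-2,0}(β)|² = (+0.484895)² = 0.235123 (the z-rotation phases have unit modulus)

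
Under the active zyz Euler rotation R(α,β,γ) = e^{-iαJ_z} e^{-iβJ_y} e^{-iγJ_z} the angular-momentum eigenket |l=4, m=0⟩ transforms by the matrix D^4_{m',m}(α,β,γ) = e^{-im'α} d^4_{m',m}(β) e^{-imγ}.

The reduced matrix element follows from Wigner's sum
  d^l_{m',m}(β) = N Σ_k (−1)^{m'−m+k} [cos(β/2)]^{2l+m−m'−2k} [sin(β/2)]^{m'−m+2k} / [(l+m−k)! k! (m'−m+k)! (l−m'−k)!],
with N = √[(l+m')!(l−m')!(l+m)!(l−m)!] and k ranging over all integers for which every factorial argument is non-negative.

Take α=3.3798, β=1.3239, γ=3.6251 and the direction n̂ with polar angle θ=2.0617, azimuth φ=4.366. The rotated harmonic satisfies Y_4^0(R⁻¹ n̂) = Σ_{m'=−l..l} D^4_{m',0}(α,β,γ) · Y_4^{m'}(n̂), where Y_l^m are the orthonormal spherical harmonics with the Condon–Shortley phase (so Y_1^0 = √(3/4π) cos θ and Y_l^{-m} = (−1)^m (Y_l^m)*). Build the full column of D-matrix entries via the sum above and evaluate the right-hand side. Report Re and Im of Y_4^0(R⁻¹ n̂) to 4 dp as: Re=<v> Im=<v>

Re=-0.0265 Im=0.0000

Need the full column D^4_{m',0} for m'=−4..4 at α=3.3798, β=1.3239, γ=3.6251.
cos(β/2)=0.788795, sin(β/2)=0.614656
d^4_{-4,0}: single k=4 term ⇒ +0.462312;  D = +0.267854+0.376811i
d^4_{-3,0}: k∈[3..4] ⇒ +0.839039 -0.509469 = +0.329569;  D = -0.248937-0.215977i
d^4_{-2,0}: k∈[2..4] ⇒ +0.863319 -1.397899 +0.318305 = -0.216276;  D = -0.192192-0.099183i
d^4_{-1,0}: k∈[1..4] ⇒ +0.522272 -1.902761 +1.155368 -0.116924 = -0.342045;  D = +0.332387+0.080709i
d^4_{0,0}: k∈[0..4] ⇒ +0.149870 -1.456028 +1.989246 -0.536836 +0.020373 = +0.166624;  D = +0.166624+0.000000i
d^4_{1,0}: k∈[0..3] ⇒ -0.522272 +1.902761 -1.155368 +0.116924 = +0.342045;  D = -0.332387+0.080709i
d^4_{2,0}: k∈[0..2] ⇒ +0.863319 -1.397899 +0.318305 = -0.216276;  D = -0.192192+0.099183i
d^4_{3,0}: k∈[0..1] ⇒ -0.839039 +0.509469 = -0.329569;  D = +0.248937-0.215977i
d^4_{4,0}: single k=0 term ⇒ +0.462312;  D = +0.267854-0.376811i
Y_4^{m'}(θ=2.0617,φ=4.366) and Σ D·Y over m':
  (+0.2679+0.3768i)·(+0.0493+0.2631i)  (-0.2489-0.2160i)·(-0.3489+0.2052i)  (-0.1922-0.0992i)·(-0.1112-0.0923i)  (+0.3324+0.0807i)·(-0.0964+0.2672i)  (+0.1666+0.0000i)·(-0.2051+0.0000i)  (-0.3324+0.0807i)·(+0.0964+0.2672i)  (-0.1922+0.0992i)·(-0.1112+0.0923i)  (+0.2489-0.2160i)·(+0.3489+0.2052i)  (+0.2679-0.3768i)·(+0.0493-0.2631i)
Y_4^0(R⁻¹ n̂) = -0.026524+0.000000i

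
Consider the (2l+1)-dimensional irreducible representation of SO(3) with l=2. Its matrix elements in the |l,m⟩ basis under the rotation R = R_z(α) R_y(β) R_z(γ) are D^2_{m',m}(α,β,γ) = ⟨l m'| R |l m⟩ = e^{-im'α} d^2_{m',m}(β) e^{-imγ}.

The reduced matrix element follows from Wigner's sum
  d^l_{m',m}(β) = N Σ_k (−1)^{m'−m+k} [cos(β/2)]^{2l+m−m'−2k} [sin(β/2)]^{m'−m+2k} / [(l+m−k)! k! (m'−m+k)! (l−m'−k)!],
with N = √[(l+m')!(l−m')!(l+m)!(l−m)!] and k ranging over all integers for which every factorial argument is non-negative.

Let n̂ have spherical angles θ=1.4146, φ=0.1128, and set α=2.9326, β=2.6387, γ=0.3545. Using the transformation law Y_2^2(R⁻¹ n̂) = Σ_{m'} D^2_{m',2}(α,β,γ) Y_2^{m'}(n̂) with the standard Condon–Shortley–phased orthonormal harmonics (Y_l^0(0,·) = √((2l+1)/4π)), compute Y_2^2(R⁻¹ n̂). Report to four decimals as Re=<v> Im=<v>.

Re=0.0174 Im=-0.2521

Need the full column D^2_{m',2} for m'=−2..2 at α=2.9326, β=2.6387, γ=0.3545.
cos(β/2)=0.248805, sin(β/2)=0.968554
d^2_{-2,2}: single k=4 term ⇒ +0.880024;  D = +0.377869-0.794769i
d^2_{-1,2}: single k=3 term ⇒ +0.452127;  D = -0.274629+0.359162i
d^2_{0,2}: single k=2 term ⇒ +0.142246;  D = +0.107967-0.092613i
d^2_{1,2}: single k=1 term ⇒ +0.029835;  D = -0.026183+0.014304i
d^2_{2,2}: single k=0 term ⇒ +0.003832;  D = +0.003671-0.001100i
Y_2^{m'}(θ=1.4146,φ=0.1128) and Σ D·Y over m':
  (+0.3779-0.7948i)·(+0.3674-0.0843i)  (-0.2746+0.3592i)·(+0.1180-0.0134i)  (+0.1080-0.0926i)·(-0.2925+0.0000i)  (-0.0262+0.0143i)·(-0.1180-0.0134i)  (+0.0037-0.0011i)·(+0.3674+0.0843i)
Y_2^2(R⁻¹ n̂) = +0.017354-0.252144i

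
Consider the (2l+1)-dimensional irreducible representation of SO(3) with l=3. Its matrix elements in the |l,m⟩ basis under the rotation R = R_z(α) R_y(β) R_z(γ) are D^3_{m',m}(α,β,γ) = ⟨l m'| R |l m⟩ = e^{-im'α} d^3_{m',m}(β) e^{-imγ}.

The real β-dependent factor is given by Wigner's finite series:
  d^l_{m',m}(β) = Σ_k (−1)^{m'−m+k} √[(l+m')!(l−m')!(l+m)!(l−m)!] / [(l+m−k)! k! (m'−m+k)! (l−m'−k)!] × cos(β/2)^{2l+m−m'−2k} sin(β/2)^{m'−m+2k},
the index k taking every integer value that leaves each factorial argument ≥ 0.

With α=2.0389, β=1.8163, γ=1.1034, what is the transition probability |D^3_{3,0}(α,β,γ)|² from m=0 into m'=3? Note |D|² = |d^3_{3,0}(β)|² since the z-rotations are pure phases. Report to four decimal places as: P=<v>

P=0.2603

First d^3_{3,0}(β=1.8163), then the phase factors e^{-i(3)α} and e^{-i(0)γ}:
Half-angle: c=0.615205, s=0.788367. N=√(720·1·6·6)=160.996894
Admissible k: 0..0 (factorial args all ≥0)
  k=0: (−1)^3·160.9969/(36)·0.6152^3·0.7884^3 = -0.510223
d^3_{3,0}(1.8163) = -0.510223
|D^3_{3,0}|² = |d^3_{3,0}(β)|² = (-0.510223)² = 0.260328 (the z-rotation phases have unit modulus)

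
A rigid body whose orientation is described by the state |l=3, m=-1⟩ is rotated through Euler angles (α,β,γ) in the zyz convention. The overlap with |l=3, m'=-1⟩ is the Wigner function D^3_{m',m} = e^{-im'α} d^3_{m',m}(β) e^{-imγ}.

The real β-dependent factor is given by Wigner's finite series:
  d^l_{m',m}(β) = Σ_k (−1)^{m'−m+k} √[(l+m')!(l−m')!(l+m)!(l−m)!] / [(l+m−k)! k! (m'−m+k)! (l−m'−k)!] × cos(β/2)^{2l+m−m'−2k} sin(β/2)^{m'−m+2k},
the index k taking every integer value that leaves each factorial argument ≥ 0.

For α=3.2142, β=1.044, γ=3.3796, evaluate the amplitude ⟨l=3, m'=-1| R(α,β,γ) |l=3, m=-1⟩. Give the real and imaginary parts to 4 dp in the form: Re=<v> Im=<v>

Re=-0.3999 Im=-0.1284

First d^3_{-1,-1}(β=1.044), then the phase factors e^{-i(-1)α} and e^{-i(-1)γ}:
With c≡cos(β/2)=0.866824 and s≡sin(β/2)=0.498615, N=[2·24·2·24]^{1/2}=48.000000
k∈{0,1,2} keeps every argument non-negative
  k=0: (−1)^0·48.0000/(48)·0.8668^6·0.4986^0 = +0.424214
  k=1: (−1)^1·48.0000/(6)·0.8668^4·0.4986^2 = -1.122906
  k=2: (−1)^2·48.0000/(8)·0.8668^2·0.4986^4 = +0.278659
d^3_{-1,-1}(1.044) = +0.424214 -1.122906 +0.278659 = -0.420033
D = (-0.997365-0.072544i)·(-0.420033)·(-0.971810-0.235767i) = -0.399933-0.128381i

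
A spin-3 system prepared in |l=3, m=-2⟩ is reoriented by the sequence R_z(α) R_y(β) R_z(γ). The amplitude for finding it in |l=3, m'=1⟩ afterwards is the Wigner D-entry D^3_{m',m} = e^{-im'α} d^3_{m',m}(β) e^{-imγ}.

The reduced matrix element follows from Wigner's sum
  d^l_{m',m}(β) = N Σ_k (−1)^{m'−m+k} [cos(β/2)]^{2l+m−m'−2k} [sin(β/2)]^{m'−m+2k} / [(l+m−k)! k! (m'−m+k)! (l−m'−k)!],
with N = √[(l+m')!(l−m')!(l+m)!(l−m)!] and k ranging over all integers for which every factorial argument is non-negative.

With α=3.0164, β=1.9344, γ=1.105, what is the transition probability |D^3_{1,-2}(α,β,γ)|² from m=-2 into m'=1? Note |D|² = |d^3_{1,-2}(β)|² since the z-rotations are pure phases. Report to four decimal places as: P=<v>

Split into d^3_{1,-2}(β=1.9344) × two z-phases.
Half-angle: c=0.567607, s=0.823300. N=√(24·2·1·120)=75.894664
The bounds max(0,m−m')=0 and min(l+m,l−m')=1 give 2 terms
  k=0: (−1)^3·75.8947/(12)·0.5676^3·0.8233^3 = -0.645427
  k=1: (−1)^4·75.8947/(24)·0.5676^1·0.8233^5 = +0.678949
d^3_{1,-2}(1.9344) = -0.645427 +0.678949 = +0.033523
|D^3_{1,-2}|² = |d^3_{1,-2}(β)|² = (+0.033523)² = 0.001124 (the z-rotation phases have unit modulus)

P=0.0011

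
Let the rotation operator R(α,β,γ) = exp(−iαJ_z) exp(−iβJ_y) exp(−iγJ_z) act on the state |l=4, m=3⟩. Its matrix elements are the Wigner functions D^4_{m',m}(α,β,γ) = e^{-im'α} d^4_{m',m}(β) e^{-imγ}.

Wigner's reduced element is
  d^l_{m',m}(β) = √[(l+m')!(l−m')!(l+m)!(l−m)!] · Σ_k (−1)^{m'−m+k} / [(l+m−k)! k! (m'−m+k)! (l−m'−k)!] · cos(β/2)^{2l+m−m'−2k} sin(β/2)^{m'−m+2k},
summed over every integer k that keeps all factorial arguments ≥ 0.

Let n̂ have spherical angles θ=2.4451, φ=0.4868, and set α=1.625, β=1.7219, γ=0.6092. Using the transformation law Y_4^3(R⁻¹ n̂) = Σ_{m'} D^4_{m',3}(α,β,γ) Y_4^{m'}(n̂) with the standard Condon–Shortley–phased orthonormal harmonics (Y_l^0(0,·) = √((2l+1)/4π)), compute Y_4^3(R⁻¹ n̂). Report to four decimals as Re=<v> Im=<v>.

Re=0.2808 Im=-0.2517

Need the full column D^4_{m',3} for m'=−4..4 at α=1.625, β=1.7219, γ=0.6092.
cos(β/2)=0.651717, sin(β/2)=0.758462
d^4_{-4,3}: single k=7 term ⇒ +0.266159;  D = -0.010641-0.265946i
d^4_{-3,3}: k∈[6..7] ⇒ +0.566004 -0.109514 = +0.456490;  D = -0.454466+0.042934i
d^4_{-2,3}: k∈[5..6] ⇒ +0.779888 -0.352095 = +0.427793;  D = +0.063250+0.423091i
d^4_{-1,3}: k∈[4..5] ⇒ +0.789753 -0.641788 = +0.147965;  D = +0.144938-0.029773i
d^4_{0,3}: k∈[3..4] ⇒ +0.606962 -0.822074 = -0.215112;  D = +0.054636+0.208058i
d^4_{1,3}: k∈[2..3] ⇒ +0.349859 -0.789753 = -0.439894;  D = +0.418790-0.134615i
d^4_{2,3}: k∈[1..2] ⇒ +0.141714 -0.575815 = -0.434101;  D = -0.155038-0.405471i
d^4_{3,3}: k∈[0..1] ⇒ +0.032544 -0.308547 = -0.276003;  D = -0.252081+0.112395i
d^4_{4,3}: single k=0 term ⇒ -0.107126;  D = +0.048861+0.095334i
Y_4^{m'}(θ=2.4451,φ=0.4868) and Σ D·Y over m':
  (-0.0106-0.2659i)·(-0.0276-0.0697i)  (-0.4545+0.0429i)·(-0.0279+0.2520i)  (+0.0633+0.4231i)·(+0.2415-0.3551i)  (+0.1449-0.0298i)·(-0.2303+0.1219i)  (+0.0546+0.2081i)·(-0.2681+0.0000i)  (+0.4188-0.1346i)·(+0.2303+0.1219i)  (-0.1550-0.4055i)·(+0.2415+0.3551i)  (-0.2521+0.1124i)·(+0.0279+0.2520i)  (+0.0489+0.0953i)·(-0.0276+0.0697i)
Y_4^3(R⁻¹ n̂) = +0.280781-0.251705i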